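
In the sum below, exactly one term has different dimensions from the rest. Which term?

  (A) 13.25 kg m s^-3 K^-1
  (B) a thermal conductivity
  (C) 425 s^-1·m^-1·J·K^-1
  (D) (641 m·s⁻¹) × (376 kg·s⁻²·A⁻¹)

(D)

In SI base units:
  (A) kg·m·s⁻³·K⁻¹
  (B) [thermal conductivity] = kg·m·s⁻³·K⁻¹
  (C) J·s⁻¹·m⁻¹·K⁻¹ = N·m·s⁻¹·m⁻¹·K⁻¹ = kg·m·s⁻³·K⁻¹
  (D) [m·s⁻¹] · [kg·s⁻²·A⁻¹] = kg·m·s⁻³·A⁻¹
All reduce to kg·m·s⁻³·K⁻¹ except (D), which is kg·m·s⁻³·A⁻¹.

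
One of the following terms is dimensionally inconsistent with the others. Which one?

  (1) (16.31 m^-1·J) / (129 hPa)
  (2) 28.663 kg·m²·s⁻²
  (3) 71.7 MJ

(1)

Work out the base dimensions of each:
  (1) [kg·m·s⁻²] / [kg·m⁻¹·s⁻²] = m²
  (2) kg·m²·s⁻²
  (3) J = N·m = kg·m²·s⁻²
All reduce to kg·m²·s⁻² except (1), which is m².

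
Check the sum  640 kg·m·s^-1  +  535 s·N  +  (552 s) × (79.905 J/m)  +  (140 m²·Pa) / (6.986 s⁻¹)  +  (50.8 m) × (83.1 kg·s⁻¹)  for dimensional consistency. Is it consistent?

Yes

Work out the base dimensions of each:
  640 kg·m·s^-1:  kg·m·s⁻¹
  535 s·N:  N·s = kg·m·s⁻²·s = kg·m·s⁻¹
  (552 s) × (79.905 J/m):  [s] · [kg·m·s⁻²] = kg·m·s⁻¹
  (140 m²·Pa) / (6.986 s⁻¹):  [kg·m·s⁻²] / [s⁻¹] = kg·m·s⁻¹
  (50.8 m) × (83.1 kg·s⁻¹):  [m] · [kg·s⁻¹] = kg·m·s⁻¹
Every term reduces to kg·m·s⁻¹.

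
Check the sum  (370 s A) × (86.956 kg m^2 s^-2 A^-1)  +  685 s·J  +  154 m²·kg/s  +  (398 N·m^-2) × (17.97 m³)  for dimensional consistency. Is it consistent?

No

Work out the base dimensions of each:
  (370 s A) × (86.956 kg m^2 s^-2 A^-1):  [s·A] · [kg·m²·s⁻²·A⁻¹] = kg·m²·s⁻¹
  685 s·J:  J·s = N·m·s = kg·m²·s⁻¹
  154 m²·kg/s:  kg·m²·s⁻¹
  (398 N·m^-2) × (17.97 m³):  [kg·m⁻¹·s⁻²] · [m³] = kg·m²·s⁻²
The terms do not share a single dimension (kg·m²·s⁻² vs kg·m²·s⁻¹).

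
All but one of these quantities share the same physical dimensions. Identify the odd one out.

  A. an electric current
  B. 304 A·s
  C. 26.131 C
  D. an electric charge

Work out the base dimensions of each:
  A. [electric current] = A
  B. A·s = s·A
  C. C = s·A
  D. [electric charge] = s·A
All reduce to s·A except A., which is A.

A.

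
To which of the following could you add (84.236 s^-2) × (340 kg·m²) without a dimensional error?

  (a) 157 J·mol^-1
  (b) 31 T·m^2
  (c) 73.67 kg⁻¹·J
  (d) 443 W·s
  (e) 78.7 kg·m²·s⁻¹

(d)

Reference: [s⁻²] · [kg·m²] = kg·m²·s⁻².
Each option:
  (a) J·mol⁻¹ = N·m·mol⁻¹ = kg·m²·s⁻²·mol⁻¹
  (b) T·m² = Wb·m⁻²·m² = kg·m²·s⁻²·A⁻¹
  (c) J·kg⁻¹ = N·m·kg⁻¹ = m²·s⁻²
  (d) W·s = J·s⁻¹·s = kg·m²·s⁻²  ← same
  (e) kg·m²·s⁻¹
Only (d) matches kg·m²·s⁻².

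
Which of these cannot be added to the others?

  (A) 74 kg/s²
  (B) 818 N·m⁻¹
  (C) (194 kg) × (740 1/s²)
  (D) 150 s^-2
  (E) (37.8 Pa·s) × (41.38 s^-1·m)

(D)

Expand each in SI base units:
  (A) kg·s⁻²
  (B) N·m⁻¹ = kg·m·s⁻²·m⁻¹ = kg·s⁻²
  (C) [kg] · [s⁻²] = kg·s⁻²
  (D) s⁻²
  (E) [kg·m⁻¹·s⁻¹] · [m·s⁻¹] = kg·s⁻²
All reduce to kg·s⁻² except (D), which is s⁻².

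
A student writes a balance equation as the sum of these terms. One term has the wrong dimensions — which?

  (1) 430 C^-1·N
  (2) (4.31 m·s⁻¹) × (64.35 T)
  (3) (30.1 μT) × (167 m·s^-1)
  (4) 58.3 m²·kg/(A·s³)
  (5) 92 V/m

Work out the base dimensions of each:
  (1) N·C⁻¹ = kg·m·s⁻²·(s·A)⁻¹ = kg·m·s⁻³·A⁻¹
  (2) [m·s⁻¹] · [kg·s⁻²·A⁻¹] = kg·m·s⁻³·A⁻¹
  (3) [kg·s⁻²·A⁻¹] · [m·s⁻¹] = kg·m·s⁻³·A⁻¹
  (4) kg·m²·s⁻³·A⁻¹
  (5) V·m⁻¹ = J·C⁻¹·m⁻¹ = kg·m·s⁻³·A⁻¹
All reduce to kg·m·s⁻³·A⁻¹ except (4), which is kg·m²·s⁻³·A⁻¹.

(4)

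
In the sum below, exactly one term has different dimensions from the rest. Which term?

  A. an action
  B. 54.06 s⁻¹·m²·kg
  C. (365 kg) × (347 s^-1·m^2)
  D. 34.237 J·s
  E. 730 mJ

Expand each in SI base units:
  A. [action] = kg·m²·s⁻¹
  B. kg·m²·s⁻¹
  C. [kg] · [m²·s⁻¹] = kg·m²·s⁻¹
  D. J·s = N·m·s = kg·m²·s⁻¹
  E. J = N·m = kg·m²·s⁻²
All reduce to kg·m²·s⁻¹ except E., which is kg·m²·s⁻².

E.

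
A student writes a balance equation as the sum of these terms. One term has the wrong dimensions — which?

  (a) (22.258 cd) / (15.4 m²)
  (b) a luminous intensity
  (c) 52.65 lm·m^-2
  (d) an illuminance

Reduce each to base SI dimensions:
  (a) [cd] / [m²] = m⁻²·cd
  (b) [luminous intensity] = cd
  (c) lm·m⁻² = cd·m⁻² = m⁻²·cd
  (d) [illuminance] = m⁻²·cd
All reduce to m⁻²·cd except (b), which is cd.

(b)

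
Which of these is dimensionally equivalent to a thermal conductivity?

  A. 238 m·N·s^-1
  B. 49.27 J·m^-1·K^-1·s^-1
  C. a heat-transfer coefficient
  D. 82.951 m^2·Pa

B.

Reference: [thermal conductivity] = kg·m·s⁻³·K⁻¹.
Each option:
  A. N·m·s⁻¹ = kg·m·s⁻²·m·s⁻¹ = kg·m²·s⁻³
  B. J·s⁻¹·m⁻¹·K⁻¹ = N·m·s⁻¹·m⁻¹·K⁻¹ = kg·m·s⁻³·K⁻¹  ← same
  C. [heat-transfer coefficient] = kg·s⁻³·K⁻¹
  D. Pa·m² = N·m⁻²·m² = kg·m·s⁻²
Only B. matches kg·m·s⁻³·K⁻¹.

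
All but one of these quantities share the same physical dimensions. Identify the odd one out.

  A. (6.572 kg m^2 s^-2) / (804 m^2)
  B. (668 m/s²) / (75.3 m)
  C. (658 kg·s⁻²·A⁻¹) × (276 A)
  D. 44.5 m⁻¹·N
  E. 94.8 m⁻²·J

Work out the base dimensions of each:
  A. [kg·m²·s⁻²] / [m²] = kg·s⁻²
  B. [m·s⁻²] / [m] = s⁻²
  C. [kg·s⁻²·A⁻¹] · [A] = kg·s⁻²
  D. N·m⁻¹ = kg·m·s⁻²·m⁻¹ = kg·s⁻²
  E. J·m⁻² = N·m·m⁻² = kg·s⁻²
All reduce to kg·s⁻² except B., which is s⁻².

B.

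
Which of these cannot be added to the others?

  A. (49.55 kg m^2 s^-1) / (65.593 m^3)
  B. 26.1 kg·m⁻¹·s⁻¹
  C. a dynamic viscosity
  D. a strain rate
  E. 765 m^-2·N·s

D.

Reduce each to base SI dimensions:
  A. [kg·m²·s⁻¹] / [m³] = kg·m⁻¹·s⁻¹
  B. kg·m⁻¹·s⁻¹
  C. [dynamic viscosity] = kg·m⁻¹·s⁻¹
  D. [strain rate] = s⁻¹
  E. N·s·m⁻² = kg·m·s⁻²·s·m⁻² = kg·m⁻¹·s⁻¹
All reduce to kg·m⁻¹·s⁻¹ except D., which is s⁻¹.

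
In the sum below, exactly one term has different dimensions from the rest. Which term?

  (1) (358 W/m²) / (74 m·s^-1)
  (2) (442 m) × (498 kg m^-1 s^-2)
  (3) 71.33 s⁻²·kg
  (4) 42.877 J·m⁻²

Dimensions:
  (1) [kg·s⁻³] / [m·s⁻¹] = kg·m⁻¹·s⁻²
  (2) [m] · [kg·m⁻¹·s⁻²] = kg·s⁻²
  (3) kg·s⁻²
  (4) J·m⁻² = N·m·m⁻² = kg·s⁻²
All reduce to kg·s⁻² except (1), which is kg·m⁻¹·s⁻².

(1)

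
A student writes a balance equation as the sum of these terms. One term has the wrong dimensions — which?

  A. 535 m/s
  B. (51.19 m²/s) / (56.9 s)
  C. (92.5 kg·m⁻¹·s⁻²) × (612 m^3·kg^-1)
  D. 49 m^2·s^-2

Dimensions:
  A. m·s⁻¹
  B. [m²·s⁻¹] / [s] = m²·s⁻²
  C. [kg·m⁻¹·s⁻²] · [kg⁻¹·m³] = m²·s⁻²
  D. m²·s⁻²
All reduce to m²·s⁻² except A., which is m·s⁻¹.

A.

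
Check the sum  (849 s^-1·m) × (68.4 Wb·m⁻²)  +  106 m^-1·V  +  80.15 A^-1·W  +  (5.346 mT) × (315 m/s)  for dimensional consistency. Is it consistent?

Dimensions:
  (849 s^-1·m) × (68.4 Wb·m⁻²):  [m·s⁻¹] · [kg·s⁻²·A⁻¹] = kg·m·s⁻³·A⁻¹
  106 m^-1·V:  V·m⁻¹ = J·C⁻¹·m⁻¹ = kg·m·s⁻³·A⁻¹
  80.15 A^-1·W:  W·A⁻¹ = J·s⁻¹·A⁻¹ = kg·m²·s⁻³·A⁻¹
  (5.346 mT) × (315 m/s):  [kg·s⁻²·A⁻¹] · [m·s⁻¹] = kg·m·s⁻³·A⁻¹
The terms do not share a single dimension (kg·m²·s⁻³·A⁻¹ vs kg·m·s⁻³·A⁻¹).

No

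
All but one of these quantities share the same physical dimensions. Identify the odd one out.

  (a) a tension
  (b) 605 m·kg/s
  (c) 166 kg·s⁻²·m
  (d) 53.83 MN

Work out the base dimensions of each:
  (a) [tension] = kg·m·s⁻²
  (b) kg·m·s⁻¹
  (c) kg·m·s⁻²
  (d) N = kg·m·s⁻²
All reduce to kg·m·s⁻² except (b), which is kg·m·s⁻¹.

(b)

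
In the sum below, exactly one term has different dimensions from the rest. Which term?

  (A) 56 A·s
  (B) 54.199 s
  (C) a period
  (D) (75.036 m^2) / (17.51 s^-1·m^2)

(A)

Expand each in SI base units:
  (A) A·s = s·A
  (B) s
  (C) [period] = s
  (D) [m²] / [m²·s⁻¹] = s
All reduce to s except (A), which is s·A.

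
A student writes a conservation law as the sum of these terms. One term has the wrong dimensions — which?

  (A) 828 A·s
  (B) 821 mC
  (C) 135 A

Dimensions:
  (A) A·s = s·A
  (B) C = s·A
  (C) A
All reduce to s·A except (C), which is A.

(C)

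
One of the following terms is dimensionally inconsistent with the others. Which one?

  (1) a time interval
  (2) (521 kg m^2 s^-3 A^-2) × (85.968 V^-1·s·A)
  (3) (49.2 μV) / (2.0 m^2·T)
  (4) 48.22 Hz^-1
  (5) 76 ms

(3)

Expand each in SI base units:
  (1) [time interval] = s
  (2) [kg·m²·s⁻³·A⁻²] · [kg⁻¹·m⁻²·s⁴·A²] = s
  (3) [kg·m²·s⁻³·A⁻¹] / [kg·m²·s⁻²·A⁻¹] = s⁻¹
  (4) Hz⁻¹ = (s⁻¹)⁻¹ = s
  (5) s
All reduce to s except (3), which is s⁻¹.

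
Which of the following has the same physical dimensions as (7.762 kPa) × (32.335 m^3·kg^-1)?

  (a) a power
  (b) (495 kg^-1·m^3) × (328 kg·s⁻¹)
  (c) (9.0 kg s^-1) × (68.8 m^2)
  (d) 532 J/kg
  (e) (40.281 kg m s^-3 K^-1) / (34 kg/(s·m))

Reference: [kg·m⁻¹·s⁻²] · [kg⁻¹·m³] = m²·s⁻².
Each option:
  (a) [power] = kg·m²·s⁻³
  (b) [kg⁻¹·m³] · [kg·s⁻¹] = m³·s⁻¹
  (c) [kg·s⁻¹] · [m²] = kg·m²·s⁻¹
  (d) J·kg⁻¹ = N·m·kg⁻¹ = m²·s⁻²  ← same
  (e) [kg·m·s⁻³·K⁻¹] / [kg·m⁻¹·s⁻¹] = m²·s⁻²·K⁻¹
Only (d) matches m²·s⁻².

(d)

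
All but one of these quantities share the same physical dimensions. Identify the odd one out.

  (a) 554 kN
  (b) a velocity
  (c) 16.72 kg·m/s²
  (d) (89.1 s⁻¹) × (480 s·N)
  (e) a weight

Reduce each to base SI dimensions:
  (a) N = kg·m·s⁻²
  (b) [velocity] = m·s⁻¹
  (c) kg·m·s⁻²
  (d) [s⁻¹] · [kg·m·s⁻¹] = kg·m·s⁻²
  (e) [weight] = kg·m·s⁻²
All reduce to kg·m·s⁻² except (b), which is m·s⁻¹.

(b)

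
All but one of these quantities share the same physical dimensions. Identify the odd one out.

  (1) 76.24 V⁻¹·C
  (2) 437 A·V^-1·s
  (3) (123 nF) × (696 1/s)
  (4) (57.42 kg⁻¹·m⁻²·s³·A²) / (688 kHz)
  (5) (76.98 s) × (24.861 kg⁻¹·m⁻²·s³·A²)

Reduce each to base SI dimensions:
  (1) C·V⁻¹ = s·A·(J·C⁻¹)⁻¹ = kg⁻¹·m⁻²·s⁴·A²
  (2) A·s·V⁻¹ = A·s·(J·C⁻¹)⁻¹ = kg⁻¹·m⁻²·s⁴·A²
  (3) [kg⁻¹·m⁻²·s⁴·A²] · [s⁻¹] = kg⁻¹·m⁻²·s³·A²
  (4) [kg⁻¹·m⁻²·s³·A²] / [s⁻¹] = kg⁻¹·m⁻²·s⁴·A²
  (5) [s] · [kg⁻¹·m⁻²·s³·A²] = kg⁻¹·m⁻²·s⁴·A²
All reduce to kg⁻¹·m⁻²·s⁴·A² except (3), which is kg⁻¹·m⁻²·s³·A².

(3)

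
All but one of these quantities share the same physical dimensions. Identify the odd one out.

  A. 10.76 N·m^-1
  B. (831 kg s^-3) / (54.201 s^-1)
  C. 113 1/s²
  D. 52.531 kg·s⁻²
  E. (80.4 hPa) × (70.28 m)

In SI base units:
  A. N·m⁻¹ = kg·m·s⁻²·m⁻¹ = kg·s⁻²
  B. [kg·s⁻³] / [s⁻¹] = kg·s⁻²
  C. s⁻²
  D. kg·s⁻²
  E. [kg·m⁻¹·s⁻²] · [m] = kg·s⁻²
All reduce to kg·s⁻² except C., which is s⁻².

C.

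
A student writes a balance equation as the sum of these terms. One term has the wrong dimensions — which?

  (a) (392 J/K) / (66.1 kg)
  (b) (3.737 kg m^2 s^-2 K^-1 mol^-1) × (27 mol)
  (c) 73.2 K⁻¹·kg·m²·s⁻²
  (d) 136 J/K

(a)

Reduce each to base SI dimensions:
  (a) [kg·m²·s⁻²·K⁻¹] / [kg] = m²·s⁻²·K⁻¹
  (b) [kg·m²·s⁻²·K⁻¹·mol⁻¹] · [mol] = kg·m²·s⁻²·K⁻¹
  (c) kg·m²·s⁻²·K⁻¹
  (d) J·K⁻¹ = N·m·K⁻¹ = kg·m²·s⁻²·K⁻¹
All reduce to kg·m²·s⁻²·K⁻¹ except (a), which is m²·s⁻²·K⁻¹.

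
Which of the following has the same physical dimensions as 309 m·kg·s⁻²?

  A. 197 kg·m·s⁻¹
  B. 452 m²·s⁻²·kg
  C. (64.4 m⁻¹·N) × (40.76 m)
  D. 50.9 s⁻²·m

C.

Reference: kg·m·s⁻².
Each option:
  A. kg·m·s⁻¹
  B. kg·m²·s⁻²
  C. [kg·s⁻²] · [m] = kg·m·s⁻²  ← same
  D. m·s⁻²
Only C. matches kg·m·s⁻².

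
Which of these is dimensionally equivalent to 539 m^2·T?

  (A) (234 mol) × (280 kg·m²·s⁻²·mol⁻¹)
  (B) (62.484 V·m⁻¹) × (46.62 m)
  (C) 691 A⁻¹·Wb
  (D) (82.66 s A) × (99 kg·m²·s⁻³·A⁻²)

Reference: T·m² = Wb·m⁻²·m² = kg·m²·s⁻²·A⁻¹.
Each option:
  (A) [mol] · [kg·m²·s⁻²·mol⁻¹] = kg·m²·s⁻²
  (B) [kg·m·s⁻³·A⁻¹] · [m] = kg·m²·s⁻³·A⁻¹
  (C) Wb·A⁻¹ = V·s·A⁻¹ = kg·m²·s⁻²·A⁻²
  (D) [s·A] · [kg·m²·s⁻³·A⁻²] = kg·m²·s⁻²·A⁻¹  ← same
Only (D) matches kg·m²·s⁻²·A⁻¹.

(D)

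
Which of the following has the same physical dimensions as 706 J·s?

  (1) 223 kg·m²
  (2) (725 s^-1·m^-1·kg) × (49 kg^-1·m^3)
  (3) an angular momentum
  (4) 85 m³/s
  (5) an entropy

Reference: J·s = N·m·s = kg·m²·s⁻¹.
Each option:
  (1) kg·m²
  (2) [kg·m⁻¹·s⁻¹] · [kg⁻¹·m³] = m²·s⁻¹
  (3) [angular momentum] = kg·m²·s⁻¹  ← same
  (4) m³·s⁻¹
  (5) [entropy] = kg·m²·s⁻²·K⁻¹
Only (3) matches kg·m²·s⁻¹.

(3)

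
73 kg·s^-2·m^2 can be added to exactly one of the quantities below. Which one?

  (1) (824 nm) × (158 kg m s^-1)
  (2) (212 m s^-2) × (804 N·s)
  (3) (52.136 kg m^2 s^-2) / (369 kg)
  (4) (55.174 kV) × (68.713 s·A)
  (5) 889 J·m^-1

Reference: kg·m²·s⁻².
Each option:
  (1) [m] · [kg·m·s⁻¹] = kg·m²·s⁻¹
  (2) [m·s⁻²] · [kg·m·s⁻¹] = kg·m²·s⁻³
  (3) [kg·m²·s⁻²] / [kg] = m²·s⁻²
  (4) [kg·m²·s⁻³·A⁻¹] · [s·A] = kg·m²·s⁻²  ← same
  (5) J·m⁻¹ = N·m·m⁻¹ = kg·m·s⁻²
Only (4) matches kg·m²·s⁻².

(4)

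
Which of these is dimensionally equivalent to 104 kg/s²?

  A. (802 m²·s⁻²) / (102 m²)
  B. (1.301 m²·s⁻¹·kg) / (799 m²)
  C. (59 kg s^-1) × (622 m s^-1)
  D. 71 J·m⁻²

Reference: kg·s⁻².
Each option:
  A. [m²·s⁻²] / [m²] = s⁻²
  B. [kg·m²·s⁻¹] / [m²] = kg·s⁻¹
  C. [kg·s⁻¹] · [m·s⁻¹] = kg·m·s⁻²
  D. J·m⁻² = N·m·m⁻² = kg·s⁻²  ← same
Only D. matches kg·s⁻².

D.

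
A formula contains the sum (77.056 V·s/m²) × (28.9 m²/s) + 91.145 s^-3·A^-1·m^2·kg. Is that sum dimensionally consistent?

Work out the base dimensions of each:
  (77.056 V·s/m²) × (28.9 m²/s):  [kg·s⁻²·A⁻¹] · [m²·s⁻¹] = kg·m²·s⁻³·A⁻¹
  91.145 s^-3·A^-1·m^2·kg:  kg·m²·s⁻³·A⁻¹
Both are kg·m²·s⁻³·A⁻¹, so they have the same dimensions and can be added.

Yes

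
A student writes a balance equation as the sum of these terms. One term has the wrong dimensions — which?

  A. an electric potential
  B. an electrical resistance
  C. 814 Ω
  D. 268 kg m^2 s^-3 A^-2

Expand each in SI base units:
  A. [electric potential] = kg·m²·s⁻³·A⁻¹
  B. [electrical resistance] = kg·m²·s⁻³·A⁻²
  C. Ω = V·A⁻¹ = kg·m²·s⁻³·A⁻²
  D. kg·m²·s⁻³·A⁻²
All reduce to kg·m²·s⁻³·A⁻² except A., which is kg·m²·s⁻³·A⁻¹.

A.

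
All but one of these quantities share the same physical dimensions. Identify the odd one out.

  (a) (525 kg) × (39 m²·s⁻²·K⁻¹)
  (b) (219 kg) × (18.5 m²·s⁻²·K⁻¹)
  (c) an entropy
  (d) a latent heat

(d)

Expand each in SI base units:
  (a) [kg] · [m²·s⁻²·K⁻¹] = kg·m²·s⁻²·K⁻¹
  (b) [kg] · [m²·s⁻²·K⁻¹] = kg·m²·s⁻²·K⁻¹
  (c) [entropy] = kg·m²·s⁻²·K⁻¹
  (d) [latent heat] = m²·s⁻²
All reduce to kg·m²·s⁻²·K⁻¹ except (d), which is m²·s⁻².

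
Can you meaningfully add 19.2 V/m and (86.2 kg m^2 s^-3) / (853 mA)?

No

In SI base units:
  19.2 V/m:  V·m⁻¹ = J·C⁻¹·m⁻¹ = kg·m·s⁻³·A⁻¹
  (86.2 kg m^2 s^-3) / (853 mA):  [kg·m²·s⁻³] / [A] = kg·m²·s⁻³·A⁻¹
kg·m·s⁻³·A⁻¹ ≠ kg·m²·s⁻³·A⁻¹, so they cannot be added.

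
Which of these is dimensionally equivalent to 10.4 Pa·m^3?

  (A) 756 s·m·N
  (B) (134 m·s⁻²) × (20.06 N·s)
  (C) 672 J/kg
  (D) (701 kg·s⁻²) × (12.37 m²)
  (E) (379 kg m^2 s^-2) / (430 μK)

Reference: Pa·m³ = N·m⁻²·m³ = kg·m²·s⁻².
Each option:
  (A) N·m·s = kg·m·s⁻²·m·s = kg·m²·s⁻¹
  (B) [m·s⁻²] · [kg·m·s⁻¹] = kg·m²·s⁻³
  (C) J·kg⁻¹ = N·m·kg⁻¹ = m²·s⁻²
  (D) [kg·s⁻²] · [m²] = kg·m²·s⁻²  ← same
  (E) [kg·m²·s⁻²] / [K] = kg·m²·s⁻²·K⁻¹
Only (D) matches kg·m²·s⁻².

(D)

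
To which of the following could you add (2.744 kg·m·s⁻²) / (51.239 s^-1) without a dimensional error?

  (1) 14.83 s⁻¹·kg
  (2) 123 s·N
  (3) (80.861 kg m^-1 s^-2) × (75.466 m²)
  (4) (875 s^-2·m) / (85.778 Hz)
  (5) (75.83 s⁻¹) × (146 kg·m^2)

(2)

Reference: [kg·m·s⁻²] / [s⁻¹] = kg·m·s⁻¹.
Each option:
  (1) kg·s⁻¹
  (2) N·s = kg·m·s⁻²·s = kg·m·s⁻¹  ← same
  (3) [kg·m⁻¹·s⁻²] · [m²] = kg·m·s⁻²
  (4) [m·s⁻²] / [s⁻¹] = m·s⁻¹
  (5) [s⁻¹] · [kg·m²] = kg·m²·s⁻¹
Only (2) matches kg·m·s⁻¹.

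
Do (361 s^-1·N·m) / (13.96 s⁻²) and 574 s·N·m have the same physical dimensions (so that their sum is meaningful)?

In SI base units:
  (361 s^-1·N·m) / (13.96 s⁻²):  [kg·m²·s⁻³] / [s⁻²] = kg·m²·s⁻¹
  574 s·N·m:  N·m·s = kg·m·s⁻²·m·s = kg·m²·s⁻¹
Both are kg·m²·s⁻¹, so they have the same dimensions and can be added.

Yes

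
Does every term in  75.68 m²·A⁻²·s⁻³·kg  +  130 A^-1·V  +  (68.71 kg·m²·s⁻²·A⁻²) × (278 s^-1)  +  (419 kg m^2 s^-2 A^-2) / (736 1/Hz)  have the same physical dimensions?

Reduce each to base SI dimensions:
  75.68 m²·A⁻²·s⁻³·kg:  kg·m²·s⁻³·A⁻²
  130 A^-1·V:  V·A⁻¹ = J·C⁻¹·A⁻¹ = kg·m²·s⁻³·A⁻²
  (68.71 kg·m²·s⁻²·A⁻²) × (278 s^-1):  [kg·m²·s⁻²·A⁻²] · [s⁻¹] = kg·m²·s⁻³·A⁻²
  (419 kg m^2 s^-2 A^-2) / (736 1/Hz):  [kg·m²·s⁻²·A⁻²] / [s] = kg·m²·s⁻³·A⁻²
Every term reduces to kg·m²·s⁻³·A⁻².

Yes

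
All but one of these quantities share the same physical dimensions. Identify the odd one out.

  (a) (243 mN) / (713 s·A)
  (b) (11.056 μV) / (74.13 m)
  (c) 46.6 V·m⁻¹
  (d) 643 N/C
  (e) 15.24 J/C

In SI base units:
  (a) [kg·m·s⁻²] / [s·A] = kg·m·s⁻³·A⁻¹
  (b) [kg·m²·s⁻³·A⁻¹] / [m] = kg·m·s⁻³·A⁻¹
  (c) V·m⁻¹ = J·C⁻¹·m⁻¹ = kg·m·s⁻³·A⁻¹
  (d) N·C⁻¹ = kg·m·s⁻²·(s·A)⁻¹ = kg·m·s⁻³·A⁻¹
  (e) J·C⁻¹ = N·m·(s·A)⁻¹ = kg·m²·s⁻³·A⁻¹
All reduce to kg·m·s⁻³·A⁻¹ except (e), which is kg·m²·s⁻³·A⁻¹.

(e)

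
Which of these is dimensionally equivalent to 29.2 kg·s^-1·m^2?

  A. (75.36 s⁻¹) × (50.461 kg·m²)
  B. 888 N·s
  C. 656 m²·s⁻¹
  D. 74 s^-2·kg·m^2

Reference: kg·m²·s⁻¹.
Each option:
  A. [s⁻¹] · [kg·m²] = kg·m²·s⁻¹  ← same
  B. N·s = kg·m·s⁻²·s = kg·m·s⁻¹
  C. m²·s⁻¹
  D. kg·m²·s⁻²
Only A. matches kg·m²·s⁻¹.

A.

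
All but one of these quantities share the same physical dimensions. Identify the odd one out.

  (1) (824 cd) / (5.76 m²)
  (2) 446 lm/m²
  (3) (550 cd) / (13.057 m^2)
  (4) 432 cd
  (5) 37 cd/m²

Work out the base dimensions of each:
  (1) [cd] / [m²] = m⁻²·cd
  (2) lm·m⁻² = cd·m⁻² = m⁻²·cd
  (3) [cd] / [m²] = m⁻²·cd
  (4) cd
  (5) cd·m⁻² = m⁻²·cd
All reduce to m⁻²·cd except (4), which is cd.

(4)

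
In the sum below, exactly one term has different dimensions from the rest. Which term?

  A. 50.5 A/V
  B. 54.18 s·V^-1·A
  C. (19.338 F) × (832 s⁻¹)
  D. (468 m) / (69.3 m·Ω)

B.

Dimensions:
  A. A·V⁻¹ = A·(J·C⁻¹)⁻¹ = kg⁻¹·m⁻²·s³·A²
  B. A·s·V⁻¹ = A·s·(J·C⁻¹)⁻¹ = kg⁻¹·m⁻²·s⁴·A²
  C. [kg⁻¹·m⁻²·s⁴·A²] · [s⁻¹] = kg⁻¹·m⁻²·s³·A²
  D. [m] / [kg·m³·s⁻³·A⁻²] = kg⁻¹·m⁻²·s³·A²
All reduce to kg⁻¹·m⁻²·s³·A² except B., which is kg⁻¹·m⁻²·s⁴·A².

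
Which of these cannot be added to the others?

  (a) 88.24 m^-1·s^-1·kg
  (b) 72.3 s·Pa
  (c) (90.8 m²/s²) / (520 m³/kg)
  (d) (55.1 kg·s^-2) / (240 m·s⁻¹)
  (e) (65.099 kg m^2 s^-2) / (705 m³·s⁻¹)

(c)

Dimensions:
  (a) kg·m⁻¹·s⁻¹
  (b) Pa·s = N·m⁻²·s = kg·m⁻¹·s⁻¹
  (c) [m²·s⁻²] / [kg⁻¹·m³] = kg·m⁻¹·s⁻²
  (d) [kg·s⁻²] / [m·s⁻¹] = kg·m⁻¹·s⁻¹
  (e) [kg·m²·s⁻²] / [m³·s⁻¹] = kg·m⁻¹·s⁻¹
All reduce to kg·m⁻¹·s⁻¹ except (c), which is kg·m⁻¹·s⁻².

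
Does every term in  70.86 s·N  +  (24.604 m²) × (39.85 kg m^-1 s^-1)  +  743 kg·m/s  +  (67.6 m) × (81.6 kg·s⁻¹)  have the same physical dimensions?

Yes

Dimensions:
  70.86 s·N:  N·s = kg·m·s⁻²·s = kg·m·s⁻¹
  (24.604 m²) × (39.85 kg m^-1 s^-1):  [m²] · [kg·m⁻¹·s⁻¹] = kg·m·s⁻¹
  743 kg·m/s:  kg·m·s⁻¹
  (67.6 m) × (81.6 kg·s⁻¹):  [m] · [kg·s⁻¹] = kg·m·s⁻¹
Every term reduces to kg·m·s⁻¹.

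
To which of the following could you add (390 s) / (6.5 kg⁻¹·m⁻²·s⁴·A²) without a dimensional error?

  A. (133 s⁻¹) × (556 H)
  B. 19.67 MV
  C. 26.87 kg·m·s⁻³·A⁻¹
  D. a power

A.

Reference: [s] / [kg⁻¹·m⁻²·s⁴·A²] = kg·m²·s⁻³·A⁻².
Each option:
  A. [s⁻¹] · [kg·m²·s⁻²·A⁻²] = kg·m²·s⁻³·A⁻²  ← same
  B. V = J·C⁻¹ = kg·m²·s⁻³·A⁻¹
  C. kg·m·s⁻³·A⁻¹
  D. [power] = kg·m²·s⁻³
Only A. matches kg·m²·s⁻³·A⁻².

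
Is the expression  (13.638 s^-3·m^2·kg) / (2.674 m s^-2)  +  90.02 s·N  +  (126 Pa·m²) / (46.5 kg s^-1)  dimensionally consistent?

No

In SI base units:
  (13.638 s^-3·m^2·kg) / (2.674 m s^-2):  [kg·m²·s⁻³] / [m·s⁻²] = kg·m·s⁻¹
  90.02 s·N:  N·s = kg·m·s⁻²·s = kg·m·s⁻¹
  (126 Pa·m²) / (46.5 kg s^-1):  [kg·m·s⁻²] / [kg·s⁻¹] = m·s⁻¹
The terms do not share a single dimension (kg·m·s⁻¹ vs m·s⁻¹).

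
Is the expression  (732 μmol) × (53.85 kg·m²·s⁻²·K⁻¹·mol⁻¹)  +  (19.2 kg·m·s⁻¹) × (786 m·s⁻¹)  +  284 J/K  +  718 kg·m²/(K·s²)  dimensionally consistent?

Dimensions:
  (732 μmol) × (53.85 kg·m²·s⁻²·K⁻¹·mol⁻¹):  [mol] · [kg·m²·s⁻²·K⁻¹·mol⁻¹] = kg·m²·s⁻²·K⁻¹
  (19.2 kg·m·s⁻¹) × (786 m·s⁻¹):  [kg·m·s⁻¹] · [m·s⁻¹] = kg·m²·s⁻²
  284 J/K:  J·K⁻¹ = N·m·K⁻¹ = kg·m²·s⁻²·K⁻¹
  718 kg·m²/(K·s²):  kg·m²·s⁻²·K⁻¹
The terms do not share a single dimension (kg·m²·s⁻² vs kg·m²·s⁻²·K⁻¹).

No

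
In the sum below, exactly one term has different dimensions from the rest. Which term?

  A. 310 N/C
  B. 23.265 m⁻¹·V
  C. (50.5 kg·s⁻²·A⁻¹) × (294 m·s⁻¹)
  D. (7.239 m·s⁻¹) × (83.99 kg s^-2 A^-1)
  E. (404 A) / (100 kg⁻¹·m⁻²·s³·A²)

E.

In SI base units:
  A. N·C⁻¹ = kg·m·s⁻²·(s·A)⁻¹ = kg·m·s⁻³·A⁻¹
  B. V·m⁻¹ = J·C⁻¹·m⁻¹ = kg·m·s⁻³·A⁻¹
  C. [kg·s⁻²·A⁻¹] · [m·s⁻¹] = kg·m·s⁻³·A⁻¹
  D. [m·s⁻¹] · [kg·s⁻²·A⁻¹] = kg·m·s⁻³·A⁻¹
  E. [A] / [kg⁻¹·m⁻²·s³·A²] = kg·m²·s⁻³·A⁻¹
All reduce to kg·m·s⁻³·A⁻¹ except E., which is kg·m²·s⁻³·A⁻¹.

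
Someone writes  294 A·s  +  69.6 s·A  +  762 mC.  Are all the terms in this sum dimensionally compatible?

Yes

Work out the base dimensions of each:
  294 A·s:  A·s = s·A
  69.6 s·A:  s·A
  762 mC:  C = s·A
Every term reduces to s·A.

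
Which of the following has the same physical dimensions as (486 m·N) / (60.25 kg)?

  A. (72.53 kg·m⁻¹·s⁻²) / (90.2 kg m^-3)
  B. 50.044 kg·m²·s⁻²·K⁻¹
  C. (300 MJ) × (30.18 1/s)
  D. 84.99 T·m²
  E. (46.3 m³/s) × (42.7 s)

A.

Reference: [kg·m²·s⁻²] / [kg] = m²·s⁻².
Each option:
  A. [kg·m⁻¹·s⁻²] / [kg·m⁻³] = m²·s⁻²  ← same
  B. kg·m²·s⁻²·K⁻¹
  C. [kg·m²·s⁻²] · [s⁻¹] = kg·m²·s⁻³
  D. T·m² = Wb·m⁻²·m² = kg·m²·s⁻²·A⁻¹
  E. [m³·s⁻¹] · [s] = m³
Only A. matches m²·s⁻².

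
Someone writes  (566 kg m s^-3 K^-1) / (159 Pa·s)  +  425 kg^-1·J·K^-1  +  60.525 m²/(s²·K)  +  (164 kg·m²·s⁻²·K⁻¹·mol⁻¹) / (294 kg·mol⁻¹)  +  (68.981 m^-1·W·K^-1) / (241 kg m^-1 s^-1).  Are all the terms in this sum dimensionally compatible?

Yes

Reduce each to base SI dimensions:
  (566 kg m s^-3 K^-1) / (159 Pa·s):  [kg·m·s⁻³·K⁻¹] / [kg·m⁻¹·s⁻¹] = m²·s⁻²·K⁻¹
  425 kg^-1·J·K^-1:  J·kg⁻¹·K⁻¹ = N·m·kg⁻¹·K⁻¹ = m²·s⁻²·K⁻¹
  60.525 m²/(s²·K):  m²·s⁻²·K⁻¹
  (164 kg·m²·s⁻²·K⁻¹·mol⁻¹) / (294 kg·mol⁻¹):  [kg·m²·s⁻²·K⁻¹·mol⁻¹] / [kg·mol⁻¹] = m²·s⁻²·K⁻¹
  (68.981 m^-1·W·K^-1) / (241 kg m^-1 s^-1):  [kg·m·s⁻³·K⁻¹] / [kg·m⁻¹·s⁻¹] = m²·s⁻²·K⁻¹
Every term reduces to m²·s⁻²·K⁻¹.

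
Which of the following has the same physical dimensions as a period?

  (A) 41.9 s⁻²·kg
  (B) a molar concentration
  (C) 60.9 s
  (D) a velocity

Reference: [period] = s.
Each option:
  (A) kg·s⁻²
  (B) [molar concentration] = m⁻³·mol
  (C) s  ← same
  (D) [velocity] = m·s⁻¹
Only (C) matches s.

(C)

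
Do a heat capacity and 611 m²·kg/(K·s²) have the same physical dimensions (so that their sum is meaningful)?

Dimensions:
  a heat capacity:  [heat capacity] = kg·m²·s⁻²·K⁻¹
  611 m²·kg/(K·s²):  kg·m²·s⁻²·K⁻¹
Both are kg·m²·s⁻²·K⁻¹, so they have the same dimensions and can be added.

Yes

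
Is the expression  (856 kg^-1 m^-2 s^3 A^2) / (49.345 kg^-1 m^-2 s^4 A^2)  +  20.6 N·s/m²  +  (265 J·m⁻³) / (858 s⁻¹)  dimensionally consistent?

Reduce each to base SI dimensions:
  (856 kg^-1 m^-2 s^3 A^2) / (49.345 kg^-1 m^-2 s^4 A^2):  [kg⁻¹·m⁻²·s³·A²] / [kg⁻¹·m⁻²·s⁴·A²] = s⁻¹
  20.6 N·s/m²:  N·s·m⁻² = kg·m·s⁻²·s·m⁻² = kg·m⁻¹·s⁻¹
  (265 J·m⁻³) / (858 s⁻¹):  [kg·m⁻¹·s⁻²] / [s⁻¹] = kg·m⁻¹·s⁻¹
The terms do not share a single dimension (kg·m⁻¹·s⁻¹ vs s⁻¹).

No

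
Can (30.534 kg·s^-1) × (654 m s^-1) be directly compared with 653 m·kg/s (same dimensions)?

Work out the base dimensions of each:
  (30.534 kg·s^-1) × (654 m s^-1):  [kg·s⁻¹] · [m·s⁻¹] = kg·m·s⁻²
  653 m·kg/s:  kg·m·s⁻¹
kg·m·s⁻² ≠ kg·m·s⁻¹, so they cannot be added.

No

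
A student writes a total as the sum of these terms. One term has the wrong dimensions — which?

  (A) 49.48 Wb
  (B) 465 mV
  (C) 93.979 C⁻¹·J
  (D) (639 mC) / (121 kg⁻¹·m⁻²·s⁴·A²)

(A)

Reduce each to base SI dimensions:
  (A) Wb = V·s = kg·m²·s⁻²·A⁻¹
  (B) V = J·C⁻¹ = kg·m²·s⁻³·A⁻¹
  (C) J·C⁻¹ = N·m·(s·A)⁻¹ = kg·m²·s⁻³·A⁻¹
  (D) [s·A] / [kg⁻¹·m⁻²·s⁴·A²] = kg·m²·s⁻³·A⁻¹
All reduce to kg·m²·s⁻³·A⁻¹ except (A), which is kg·m²·s⁻²·A⁻¹.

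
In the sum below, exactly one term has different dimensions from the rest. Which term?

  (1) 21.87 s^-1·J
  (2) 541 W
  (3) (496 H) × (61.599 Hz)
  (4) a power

In SI base units:
  (1) J·s⁻¹ = N·m·s⁻¹ = kg·m²·s⁻³
  (2) W = J·s⁻¹ = kg·m²·s⁻³
  (3) [kg·m²·s⁻²·A⁻²] · [s⁻¹] = kg·m²·s⁻³·A⁻²
  (4) [power] = kg·m²·s⁻³
All reduce to kg·m²·s⁻³ except (3), which is kg·m²·s⁻³·A⁻².

(3)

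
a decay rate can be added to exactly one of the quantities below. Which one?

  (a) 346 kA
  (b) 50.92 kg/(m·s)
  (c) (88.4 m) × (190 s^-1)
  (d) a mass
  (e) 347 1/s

(e)

Reference: [decay rate] = s⁻¹.
Each option:
  (a) A
  (b) kg·m⁻¹·s⁻¹
  (c) [m] · [s⁻¹] = m·s⁻¹
  (d) [mass] = kg
  (e) s⁻¹  ← same
Only (e) matches s⁻¹.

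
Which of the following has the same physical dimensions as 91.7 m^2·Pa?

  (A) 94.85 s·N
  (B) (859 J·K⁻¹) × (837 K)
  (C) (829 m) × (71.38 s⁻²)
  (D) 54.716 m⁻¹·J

Reference: Pa·m² = N·m⁻²·m² = kg·m·s⁻².
Each option:
  (A) N·s = kg·m·s⁻²·s = kg·m·s⁻¹
  (B) [kg·m²·s⁻²·K⁻¹] · [K] = kg·m²·s⁻²
  (C) [m] · [s⁻²] = m·s⁻²
  (D) J·m⁻¹ = N·m·m⁻¹ = kg·m·s⁻²  ← same
Only (D) matches kg·m·s⁻².

(D)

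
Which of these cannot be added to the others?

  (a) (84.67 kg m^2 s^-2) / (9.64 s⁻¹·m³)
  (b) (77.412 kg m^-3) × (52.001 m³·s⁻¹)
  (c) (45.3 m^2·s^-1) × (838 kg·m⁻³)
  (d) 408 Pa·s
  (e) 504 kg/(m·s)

In SI base units:
  (a) [kg·m²·s⁻²] / [m³·s⁻¹] = kg·m⁻¹·s⁻¹
  (b) [kg·m⁻³] · [m³·s⁻¹] = kg·s⁻¹
  (c) [m²·s⁻¹] · [kg·m⁻³] = kg·m⁻¹·s⁻¹
  (d) Pa·s = N·m⁻²·s = kg·m⁻¹·s⁻¹
  (e) kg·m⁻¹·s⁻¹
All reduce to kg·m⁻¹·s⁻¹ except (b), which is kg·s⁻¹.

(b)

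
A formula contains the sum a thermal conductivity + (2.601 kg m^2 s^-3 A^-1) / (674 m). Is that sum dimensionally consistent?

Work out the base dimensions of each:
  a thermal conductivity:  [thermal conductivity] = kg·m·s⁻³·K⁻¹
  (2.601 kg m^2 s^-3 A^-1) / (674 m):  [kg·m²·s⁻³·A⁻¹] / [m] = kg·m·s⁻³·A⁻¹
kg·m·s⁻³·K⁻¹ ≠ kg·m·s⁻³·A⁻¹, so they cannot be added.

No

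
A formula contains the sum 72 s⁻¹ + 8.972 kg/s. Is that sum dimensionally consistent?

Reduce each to base SI dimensions:
  72 s⁻¹:  s⁻¹
  8.972 kg/s:  kg·s⁻¹
s⁻¹ ≠ kg·s⁻¹, so they cannot be added.

No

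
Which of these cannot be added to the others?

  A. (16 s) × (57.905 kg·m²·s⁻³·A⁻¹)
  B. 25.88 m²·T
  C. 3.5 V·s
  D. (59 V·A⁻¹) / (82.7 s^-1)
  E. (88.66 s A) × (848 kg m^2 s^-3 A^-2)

D.

Work out the base dimensions of each:
  A. [s] · [kg·m²·s⁻³·A⁻¹] = kg·m²·s⁻²·A⁻¹
  B. T·m² = Wb·m⁻²·m² = kg·m²·s⁻²·A⁻¹
  C. V·s = J·C⁻¹·s = kg·m²·s⁻²·A⁻¹
  D. [kg·m²·s⁻³·A⁻²] / [s⁻¹] = kg·m²·s⁻²·A⁻²
  E. [s·A] · [kg·m²·s⁻³·A⁻²] = kg·m²·s⁻²·A⁻¹
All reduce to kg·m²·s⁻²·A⁻¹ except D., which is kg·m²·s⁻²·A⁻².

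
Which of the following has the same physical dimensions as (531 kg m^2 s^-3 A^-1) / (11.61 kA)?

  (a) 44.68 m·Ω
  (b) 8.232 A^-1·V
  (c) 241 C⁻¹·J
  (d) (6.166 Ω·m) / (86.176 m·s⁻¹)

Reference: [kg·m²·s⁻³·A⁻¹] / [A] = kg·m²·s⁻³·A⁻².
Each option:
  (a) Ω·m = V·A⁻¹·m = kg·m³·s⁻³·A⁻²
  (b) V·A⁻¹ = J·C⁻¹·A⁻¹ = kg·m²·s⁻³·A⁻²  ← same
  (c) J·C⁻¹ = N·m·(s·A)⁻¹ = kg·m²·s⁻³·A⁻¹
  (d) [kg·m³·s⁻³·A⁻²] / [m·s⁻¹] = kg·m²·s⁻²·A⁻²
Only (b) matches kg·m²·s⁻³·A⁻².

(b)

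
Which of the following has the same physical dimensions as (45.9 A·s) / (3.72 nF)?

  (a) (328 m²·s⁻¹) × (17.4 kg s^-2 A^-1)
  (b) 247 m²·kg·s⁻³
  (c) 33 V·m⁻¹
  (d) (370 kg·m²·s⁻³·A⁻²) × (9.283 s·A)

Reference: [s·A] / [kg⁻¹·m⁻²·s⁴·A²] = kg·m²·s⁻³·A⁻¹.
Each option:
  (a) [m²·s⁻¹] · [kg·s⁻²·A⁻¹] = kg·m²·s⁻³·A⁻¹  ← same
  (b) kg·m²·s⁻³
  (c) V·m⁻¹ = J·C⁻¹·m⁻¹ = kg·m·s⁻³·A⁻¹
  (d) [kg·m²·s⁻³·A⁻²] · [s·A] = kg·m²·s⁻²·A⁻¹
Only (a) matches kg·m²·s⁻³·A⁻¹.

(a)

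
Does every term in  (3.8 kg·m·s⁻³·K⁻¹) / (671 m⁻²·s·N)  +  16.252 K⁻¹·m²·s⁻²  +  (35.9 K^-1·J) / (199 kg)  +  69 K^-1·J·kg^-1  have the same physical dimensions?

Expand each in SI base units:
  (3.8 kg·m·s⁻³·K⁻¹) / (671 m⁻²·s·N):  [kg·m·s⁻³·K⁻¹] / [kg·m⁻¹·s⁻¹] = m²·s⁻²·K⁻¹
  16.252 K⁻¹·m²·s⁻²:  m²·s⁻²·K⁻¹
  (35.9 K^-1·J) / (199 kg):  [kg·m²·s⁻²·K⁻¹] / [kg] = m²·s⁻²·K⁻¹
  69 K^-1·J·kg^-1:  J·kg⁻¹·K⁻¹ = N·m·kg⁻¹·K⁻¹ = m²·s⁻²·K⁻¹
Every term reduces to m²·s⁻²·K⁻¹.

Yes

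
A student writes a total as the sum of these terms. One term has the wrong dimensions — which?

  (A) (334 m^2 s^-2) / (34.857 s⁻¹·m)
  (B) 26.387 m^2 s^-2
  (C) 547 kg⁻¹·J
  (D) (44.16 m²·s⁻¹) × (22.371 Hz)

In SI base units:
  (A) [m²·s⁻²] / [m·s⁻¹] = m·s⁻¹
  (B) m²·s⁻²
  (C) J·kg⁻¹ = N·m·kg⁻¹ = m²·s⁻²
  (D) [m²·s⁻¹] · [s⁻¹] = m²·s⁻²
All reduce to m²·s⁻² except (A), which is m·s⁻¹.

(A)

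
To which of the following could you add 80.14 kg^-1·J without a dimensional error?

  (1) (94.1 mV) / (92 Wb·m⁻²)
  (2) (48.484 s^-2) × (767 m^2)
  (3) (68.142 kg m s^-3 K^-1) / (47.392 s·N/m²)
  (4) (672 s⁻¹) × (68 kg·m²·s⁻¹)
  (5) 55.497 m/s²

Reference: J·kg⁻¹ = N·m·kg⁻¹ = m²·s⁻².
Each option:
  (1) [kg·m²·s⁻³·A⁻¹] / [kg·s⁻²·A⁻¹] = m²·s⁻¹
  (2) [s⁻²] · [m²] = m²·s⁻²  ← same
  (3) [kg·m·s⁻³·K⁻¹] / [kg·m⁻¹·s⁻¹] = m²·s⁻²·K⁻¹
  (4) [s⁻¹] · [kg·m²·s⁻¹] = kg·m²·s⁻²
  (5) m·s⁻²
Only (2) matches m²·s⁻².

(2)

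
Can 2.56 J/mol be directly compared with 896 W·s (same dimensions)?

Reduce each to base SI dimensions:
  2.56 J/mol:  J·mol⁻¹ = N·m·mol⁻¹ = kg·m²·s⁻²·mol⁻¹
  896 W·s:  W·s = J·s⁻¹·s = kg·m²·s⁻²
kg·m²·s⁻²·mol⁻¹ ≠ kg·m²·s⁻², so they cannot be added.

No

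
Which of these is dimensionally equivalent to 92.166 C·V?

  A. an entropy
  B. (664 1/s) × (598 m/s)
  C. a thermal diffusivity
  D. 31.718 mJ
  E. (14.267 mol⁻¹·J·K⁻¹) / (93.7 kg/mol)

Reference: C·V = s·A·J·C⁻¹ = kg·m²·s⁻².
Each option:
  A. [entropy] = kg·m²·s⁻²·K⁻¹
  B. [s⁻¹] · [m·s⁻¹] = m·s⁻²
  C. [thermal diffusivity] = m²·s⁻¹
  D. J = N·m = kg·m²·s⁻²  ← same
  E. [kg·m²·s⁻²·K⁻¹·mol⁻¹] / [kg·mol⁻¹] = m²·s⁻²·K⁻¹
Only D. matches kg·m²·s⁻².

D.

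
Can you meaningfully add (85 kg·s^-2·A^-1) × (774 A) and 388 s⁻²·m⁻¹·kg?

Work out the base dimensions of each:
  (85 kg·s^-2·A^-1) × (774 A):  [kg·s⁻²·A⁻¹] · [A] = kg·s⁻²
  388 s⁻²·m⁻¹·kg:  kg·m⁻¹·s⁻²
kg·s⁻² ≠ kg·m⁻¹·s⁻², so they cannot be added.

No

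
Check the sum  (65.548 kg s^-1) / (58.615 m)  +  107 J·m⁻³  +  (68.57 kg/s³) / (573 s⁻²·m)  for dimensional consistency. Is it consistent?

No

Dimensions:
  (65.548 kg s^-1) / (58.615 m):  [kg·s⁻¹] / [m] = kg·m⁻¹·s⁻¹
  107 J·m⁻³:  J·m⁻³ = N·m·m⁻³ = kg·m⁻¹·s⁻²
  (68.57 kg/s³) / (573 s⁻²·m):  [kg·s⁻³] / [m·s⁻²] = kg·m⁻¹·s⁻¹
The terms do not share a single dimension (kg·m⁻¹·s⁻² vs kg·m⁻¹·s⁻¹).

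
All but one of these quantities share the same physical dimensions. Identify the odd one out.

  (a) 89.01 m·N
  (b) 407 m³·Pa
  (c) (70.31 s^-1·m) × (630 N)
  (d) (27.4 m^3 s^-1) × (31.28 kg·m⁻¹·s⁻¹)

Reduce each to base SI dimensions:
  (a) N·m = kg·m·s⁻²·m = kg·m²·s⁻²
  (b) Pa·m³ = N·m⁻²·m³ = kg·m²·s⁻²
  (c) [m·s⁻¹] · [kg·m·s⁻²] = kg·m²·s⁻³
  (d) [m³·s⁻¹] · [kg·m⁻¹·s⁻¹] = kg·m²·s⁻²
All reduce to kg·m²·s⁻² except (c), which is kg·m²·s⁻³.

(c)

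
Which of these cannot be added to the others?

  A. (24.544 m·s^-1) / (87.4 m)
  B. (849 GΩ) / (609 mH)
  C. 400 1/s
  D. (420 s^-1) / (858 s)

Work out the base dimensions of each:
  A. [m·s⁻¹] / [m] = s⁻¹
  B. [kg·m²·s⁻³·A⁻²] / [kg·m²·s⁻²·A⁻²] = s⁻¹
  C. s⁻¹
  D. [s⁻¹] / [s] = s⁻²
All reduce to s⁻¹ except D., which is s⁻².

D.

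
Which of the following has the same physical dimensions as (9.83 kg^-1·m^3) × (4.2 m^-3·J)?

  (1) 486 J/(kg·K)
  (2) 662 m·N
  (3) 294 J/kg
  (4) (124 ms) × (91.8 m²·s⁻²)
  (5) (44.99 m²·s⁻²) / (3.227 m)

Reference: [kg⁻¹·m³] · [kg·m⁻¹·s⁻²] = m²·s⁻².
Each option:
  (1) J·kg⁻¹·K⁻¹ = N·m·kg⁻¹·K⁻¹ = m²·s⁻²·K⁻¹
  (2) N·m = kg·m·s⁻²·m = kg·m²·s⁻²
  (3) J·kg⁻¹ = N·m·kg⁻¹ = m²·s⁻²  ← same
  (4) [s] · [m²·s⁻²] = m²·s⁻¹
  (5) [m²·s⁻²] / [m] = m·s⁻²
Only (3) matches m²·s⁻².

(3)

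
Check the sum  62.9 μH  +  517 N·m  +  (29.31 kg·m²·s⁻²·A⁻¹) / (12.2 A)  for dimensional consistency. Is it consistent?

No

Reduce each to base SI dimensions:
  62.9 μH:  H = V·s·A⁻¹ = kg·m²·s⁻²·A⁻²
  517 N·m:  N·m = kg·m·s⁻²·m = kg·m²·s⁻²
  (29.31 kg·m²·s⁻²·A⁻¹) / (12.2 A):  [kg·m²·s⁻²·A⁻¹] / [A] = kg·m²·s⁻²·A⁻²
The terms do not share a single dimension (kg·m²·s⁻² vs kg·m²·s⁻²·A⁻²).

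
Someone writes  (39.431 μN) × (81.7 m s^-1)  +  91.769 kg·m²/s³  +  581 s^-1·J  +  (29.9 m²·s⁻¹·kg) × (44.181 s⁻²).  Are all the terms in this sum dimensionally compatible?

Yes

In SI base units:
  (39.431 μN) × (81.7 m s^-1):  [kg·m·s⁻²] · [m·s⁻¹] = kg·m²·s⁻³
  91.769 kg·m²/s³:  kg·m²·s⁻³
  581 s^-1·J:  J·s⁻¹ = N·m·s⁻¹ = kg·m²·s⁻³
  (29.9 m²·s⁻¹·kg) × (44.181 s⁻²):  [kg·m²·s⁻¹] · [s⁻²] = kg·m²·s⁻³
Every term reduces to kg·m²·s⁻³.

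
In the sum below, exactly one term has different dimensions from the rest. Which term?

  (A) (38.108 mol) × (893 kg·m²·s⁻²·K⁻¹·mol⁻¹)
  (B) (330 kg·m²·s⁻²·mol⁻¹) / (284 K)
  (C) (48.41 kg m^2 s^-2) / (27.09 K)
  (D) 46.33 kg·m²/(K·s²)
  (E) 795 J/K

Work out the base dimensions of each:
  (A) [mol] · [kg·m²·s⁻²·K⁻¹·mol⁻¹] = kg·m²·s⁻²·K⁻¹
  (B) [kg·m²·s⁻²·mol⁻¹] / [K] = kg·m²·s⁻²·K⁻¹·mol⁻¹
  (C) [kg·m²·s⁻²] / [K] = kg·m²·s⁻²·K⁻¹
  (D) kg·m²·s⁻²·K⁻¹
  (E) J·K⁻¹ = N·m·K⁻¹ = kg·m²·s⁻²·K⁻¹
All reduce to kg·m²·s⁻²·K⁻¹ except (B), which is kg·m²·s⁻²·K⁻¹·mol⁻¹.

(B)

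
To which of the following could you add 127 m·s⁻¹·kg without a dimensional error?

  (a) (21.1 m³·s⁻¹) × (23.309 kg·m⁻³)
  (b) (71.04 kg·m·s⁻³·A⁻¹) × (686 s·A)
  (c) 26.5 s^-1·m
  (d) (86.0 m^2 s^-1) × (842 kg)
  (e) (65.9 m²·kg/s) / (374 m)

(e)

Reference: kg·m·s⁻¹.
Each option:
  (a) [m³·s⁻¹] · [kg·m⁻³] = kg·s⁻¹
  (b) [kg·m·s⁻³·A⁻¹] · [s·A] = kg·m·s⁻²
  (c) m·s⁻¹
  (d) [m²·s⁻¹] · [kg] = kg·m²·s⁻¹
  (e) [kg·m²·s⁻¹] / [m] = kg·m·s⁻¹  ← same
Only (e) matches kg·m·s⁻¹.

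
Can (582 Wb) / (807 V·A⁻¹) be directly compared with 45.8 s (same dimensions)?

No

Expand each in SI base units:
  (582 Wb) / (807 V·A⁻¹):  [kg·m²·s⁻²·A⁻¹] / [kg·m²·s⁻³·A⁻²] = s·A
  45.8 s:  s
s·A ≠ s, so they cannot be added.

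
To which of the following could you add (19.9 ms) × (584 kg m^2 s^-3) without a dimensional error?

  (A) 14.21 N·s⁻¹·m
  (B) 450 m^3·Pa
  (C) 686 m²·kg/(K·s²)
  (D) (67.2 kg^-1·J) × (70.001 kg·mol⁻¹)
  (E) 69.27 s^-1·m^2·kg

(B)

Reference: [s] · [kg·m²·s⁻³] = kg·m²·s⁻².
Each option:
  (A) N·m·s⁻¹ = kg·m·s⁻²·m·s⁻¹ = kg·m²·s⁻³
  (B) Pa·m³ = N·m⁻²·m³ = kg·m²·s⁻²  ← same
  (C) kg·m²·s⁻²·K⁻¹
  (D) [m²·s⁻²] · [kg·mol⁻¹] = kg·m²·s⁻²·mol⁻¹
  (E) kg·m²·s⁻¹
Only (B) matches kg·m²·s⁻².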